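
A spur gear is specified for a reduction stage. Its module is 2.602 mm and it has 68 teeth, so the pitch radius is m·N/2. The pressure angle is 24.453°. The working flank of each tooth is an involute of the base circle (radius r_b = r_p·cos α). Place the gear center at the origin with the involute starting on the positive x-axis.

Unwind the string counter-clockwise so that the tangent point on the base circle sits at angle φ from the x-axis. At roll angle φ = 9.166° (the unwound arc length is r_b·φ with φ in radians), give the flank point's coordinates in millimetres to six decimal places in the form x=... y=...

x=81.556456 y=0.109625

pitch radius r_p = m·N/2 = 2.602·68/2 = 88.468000
base radius r_b = r_p·cos α = 88.468000·cos 24.453° = 80.532521
roll angle φ = 9.166° = 0.15997688 rad
x = r_b·(cos φ + φ·sin φ) = 80.532521·(0.98723097 + 0.15997688·0.15929538) = 81.556456
y = r_b·(sin φ − φ·cos φ) = 80.532521·(0.15929538 − 0.15997688·0.98723097) = 0.109625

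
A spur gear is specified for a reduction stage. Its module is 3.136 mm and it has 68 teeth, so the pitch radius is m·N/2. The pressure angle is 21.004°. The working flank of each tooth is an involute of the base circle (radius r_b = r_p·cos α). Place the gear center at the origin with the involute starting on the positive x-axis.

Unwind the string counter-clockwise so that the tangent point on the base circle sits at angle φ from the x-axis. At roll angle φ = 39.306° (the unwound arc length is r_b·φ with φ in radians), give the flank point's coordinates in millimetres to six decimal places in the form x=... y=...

x=120.277538 y=10.216549

pitch radius r_p = m·N/2 = 3.136·68/2 = 106.624000
base radius r_b = r_p·cos α = 106.624000·cos 21.004° = 99.539412
roll angle φ = 39.306° = 0.68601912 rad
x = r_b·(cos φ + φ·sin φ) = 99.539412·(0.77377388 + 0.68601912·0.63346191) = 120.277538
y = r_b·(sin φ − φ·cos φ) = 99.539412·(0.63346191 − 0.68601912·0.77377388) = 10.216549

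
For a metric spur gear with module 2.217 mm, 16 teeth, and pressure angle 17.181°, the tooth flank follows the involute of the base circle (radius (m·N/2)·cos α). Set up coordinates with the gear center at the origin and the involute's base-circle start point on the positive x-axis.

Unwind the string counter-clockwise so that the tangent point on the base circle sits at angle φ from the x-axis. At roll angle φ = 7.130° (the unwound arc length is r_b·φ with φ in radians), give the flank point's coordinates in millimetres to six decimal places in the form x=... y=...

x=17.075248 y=0.010868

pitch radius r_p = m·N/2 = 2.217·16/2 = 17.736000
base radius r_b = r_p·cos α = 17.736000·cos 17.181° = 16.944555
roll angle φ = 7.130° = 0.12444198 rad
x = r_b·(cos φ + φ·sin φ) = 16.944555·(0.99226708 + 0.12444198·0.12412104) = 17.075248
y = r_b·(sin φ − φ·cos φ) = 16.944555·(0.12412104 − 0.12444198·0.99226708) = 0.010868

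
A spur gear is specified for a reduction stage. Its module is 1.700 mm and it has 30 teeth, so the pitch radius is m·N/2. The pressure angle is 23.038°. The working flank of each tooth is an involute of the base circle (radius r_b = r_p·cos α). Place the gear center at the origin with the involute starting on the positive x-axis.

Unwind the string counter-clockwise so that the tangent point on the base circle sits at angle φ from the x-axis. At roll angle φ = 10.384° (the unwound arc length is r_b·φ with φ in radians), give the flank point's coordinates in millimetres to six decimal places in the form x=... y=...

x=23.848489 y=0.046411

pitch radius r_p = m·N/2 = 1.700·30/2 = 25.500000
base radius r_b = r_p·cos α = 25.500000·cos 23.038° = 23.466260
roll angle φ = 10.384° = 0.18123499 rad
x = r_b·(cos φ + φ·sin φ) = 23.466260·(0.98362184 + 0.18123499·0.18024447) = 23.848489
y = r_b·(sin φ − φ·cos φ) = 23.466260·(0.18024447 − 0.18123499·0.98362184) = 0.046411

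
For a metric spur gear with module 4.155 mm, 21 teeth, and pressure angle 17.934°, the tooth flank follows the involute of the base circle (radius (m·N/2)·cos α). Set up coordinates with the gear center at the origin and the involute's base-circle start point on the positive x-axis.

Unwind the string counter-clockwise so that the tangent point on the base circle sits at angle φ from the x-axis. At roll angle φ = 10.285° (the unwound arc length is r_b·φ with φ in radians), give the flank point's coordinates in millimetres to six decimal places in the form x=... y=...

x=42.171090 y=0.079772

pitch radius r_p = m·N/2 = 4.155·21/2 = 43.627500
base radius r_b = r_p·cos α = 43.627500·cos 17.934° = 41.507720
roll angle φ = 10.285° = 0.17950711 rad
x = r_b·(cos φ + φ·sin φ) = 41.507720·(0.98393181 + 0.17950711·0.17854463) = 42.171090
y = r_b·(sin φ − φ·cos φ) = 41.507720·(0.17854463 − 0.17950711·0.98393181) = 0.079772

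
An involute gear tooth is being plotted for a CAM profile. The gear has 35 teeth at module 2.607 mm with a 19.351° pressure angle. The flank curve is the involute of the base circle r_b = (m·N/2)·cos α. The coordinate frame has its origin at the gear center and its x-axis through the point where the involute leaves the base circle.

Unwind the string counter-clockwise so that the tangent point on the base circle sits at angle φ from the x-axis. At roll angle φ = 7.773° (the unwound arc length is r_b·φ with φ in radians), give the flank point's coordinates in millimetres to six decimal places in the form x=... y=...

x=43.439418 y=0.035760

pitch radius r_p = m·N/2 = 2.607·35/2 = 45.622500
base radius r_b = r_p·cos α = 45.622500·cos 19.351° = 43.045120
roll angle φ = 7.773° = 0.13566444 rad
x = r_b·(cos φ + φ·sin φ) = 43.045120·(0.99081168 + 0.13566444·0.13524868) = 43.439418
y = r_b·(sin φ − φ·cos φ) = 43.045120·(0.13524868 − 0.13566444·0.99081168) = 0.035760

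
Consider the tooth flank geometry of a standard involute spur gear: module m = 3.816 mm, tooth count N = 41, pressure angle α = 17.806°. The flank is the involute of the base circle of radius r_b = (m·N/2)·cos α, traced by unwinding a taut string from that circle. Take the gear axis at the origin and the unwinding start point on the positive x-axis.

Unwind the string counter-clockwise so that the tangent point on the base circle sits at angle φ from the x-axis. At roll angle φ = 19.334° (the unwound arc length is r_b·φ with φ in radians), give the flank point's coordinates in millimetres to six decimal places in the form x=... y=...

x=78.601171 y=0.943119

pitch radius r_p = m·N/2 = 3.816·41/2 = 78.228000
base radius r_b = r_p·cos α = 78.228000·cos 17.806° = 74.480673
roll angle φ = 19.334° = 0.33744196 rad
x = r_b·(cos φ + φ·sin φ) = 74.480673·(0.94360465 + 0.33744196·0.33107440) = 78.601171
y = r_b·(sin φ − φ·cos φ) = 74.480673·(0.33107440 − 0.33744196·0.94360465) = 0.943119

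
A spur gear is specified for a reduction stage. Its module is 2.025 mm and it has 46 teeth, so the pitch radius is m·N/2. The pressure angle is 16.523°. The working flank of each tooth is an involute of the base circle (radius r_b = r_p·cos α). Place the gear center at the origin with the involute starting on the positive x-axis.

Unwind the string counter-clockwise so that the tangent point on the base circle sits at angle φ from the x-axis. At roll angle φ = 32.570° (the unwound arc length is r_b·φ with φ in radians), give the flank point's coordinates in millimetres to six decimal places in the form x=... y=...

pitch radius r_p = m·N/2 = 2.025·46/2 = 46.575000
base radius r_b = r_p·cos α = 46.575000·cos 16.523° = 44.651715
roll angle φ = 32.570° = 0.56845374 rad
x = r_b·(cos φ + φ·sin φ) = 44.651715·(0.84273438 + 0.56845374·0.53832960) = 51.293652
y = r_b·(sin φ − φ·cos φ) = 44.651715·(0.53832960 − 0.56845374·0.84273438) = 2.646690

x=51.293652 y=2.646690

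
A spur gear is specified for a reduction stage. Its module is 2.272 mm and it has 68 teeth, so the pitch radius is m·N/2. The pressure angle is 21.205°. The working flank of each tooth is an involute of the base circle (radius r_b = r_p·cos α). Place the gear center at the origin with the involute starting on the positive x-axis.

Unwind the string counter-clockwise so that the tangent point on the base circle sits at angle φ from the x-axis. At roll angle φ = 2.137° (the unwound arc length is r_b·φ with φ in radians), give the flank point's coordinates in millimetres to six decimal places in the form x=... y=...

pitch radius r_p = m·N/2 = 2.272·68/2 = 77.248000
base radius r_b = r_p·cos α = 77.248000·cos 21.205° = 72.017711
roll angle φ = 2.137° = 0.03729769 rad
x = r_b·(cos φ + φ·sin φ) = 72.017711·(0.99930452 + 0.03729769·0.03728904) = 72.067786
y = r_b·(sin φ − φ·cos φ) = 72.017711·(0.03728904 − 0.03729769·0.99930452) = 0.001245

x=72.067786 y=0.001245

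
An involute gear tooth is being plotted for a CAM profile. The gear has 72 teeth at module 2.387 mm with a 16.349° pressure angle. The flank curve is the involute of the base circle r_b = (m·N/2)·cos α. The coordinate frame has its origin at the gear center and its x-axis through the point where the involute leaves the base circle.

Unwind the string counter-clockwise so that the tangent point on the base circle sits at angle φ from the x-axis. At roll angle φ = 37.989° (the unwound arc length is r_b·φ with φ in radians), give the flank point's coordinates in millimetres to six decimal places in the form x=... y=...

pitch radius r_p = m·N/2 = 2.387·72/2 = 85.932000
base radius r_b = r_p·cos α = 85.932000·cos 16.349° = 82.457332
roll angle φ = 37.989° = 0.66303313 rad
x = r_b·(cos φ + φ·sin φ) = 82.457332·(0.78812894 + 0.66303313·0.61551018) = 98.638147
y = r_b·(sin φ − φ·cos φ) = 82.457332·(0.61551018 − 0.66303313·0.78812894) = 7.664787

x=98.638147 y=7.664787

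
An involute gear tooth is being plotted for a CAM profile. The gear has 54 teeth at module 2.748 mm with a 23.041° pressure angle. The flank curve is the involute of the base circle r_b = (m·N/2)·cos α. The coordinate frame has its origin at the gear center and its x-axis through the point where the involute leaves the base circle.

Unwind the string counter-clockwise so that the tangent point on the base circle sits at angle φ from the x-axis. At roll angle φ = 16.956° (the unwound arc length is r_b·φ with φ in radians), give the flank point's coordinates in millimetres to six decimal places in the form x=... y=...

x=71.201699 y=0.584719

pitch radius r_p = m·N/2 = 2.748·54/2 = 74.196000
base radius r_b = r_p·cos α = 74.196000·cos 23.041° = 68.277015
roll angle φ = 16.956° = 0.29593803 rad
x = r_b·(cos φ + φ·sin φ) = 68.277015·(0.95652900 + 0.29593803·0.29163723) = 71.201699
y = r_b·(sin φ − φ·cos φ) = 68.277015·(0.29163723 − 0.29593803·0.95652900) = 0.584719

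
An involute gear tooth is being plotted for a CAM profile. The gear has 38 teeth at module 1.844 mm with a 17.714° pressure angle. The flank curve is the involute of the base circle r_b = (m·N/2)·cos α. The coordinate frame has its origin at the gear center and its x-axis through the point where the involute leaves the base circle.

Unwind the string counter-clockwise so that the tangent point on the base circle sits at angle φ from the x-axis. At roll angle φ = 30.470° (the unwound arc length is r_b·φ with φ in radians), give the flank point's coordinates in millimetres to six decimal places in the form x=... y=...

x=37.765794 y=1.626354

pitch radius r_p = m·N/2 = 1.844·38/2 = 35.036000
base radius r_b = r_p·cos α = 35.036000·cos 17.714° = 33.374844
roll angle φ = 30.470° = 0.53180182 rad
x = r_b·(cos φ + φ·sin φ) = 33.374844·(0.86189479 + 0.53180182·0.50708715) = 37.765794
y = r_b·(sin φ − φ·cos φ) = 33.374844·(0.50708715 − 0.53180182·0.86189479) = 1.626354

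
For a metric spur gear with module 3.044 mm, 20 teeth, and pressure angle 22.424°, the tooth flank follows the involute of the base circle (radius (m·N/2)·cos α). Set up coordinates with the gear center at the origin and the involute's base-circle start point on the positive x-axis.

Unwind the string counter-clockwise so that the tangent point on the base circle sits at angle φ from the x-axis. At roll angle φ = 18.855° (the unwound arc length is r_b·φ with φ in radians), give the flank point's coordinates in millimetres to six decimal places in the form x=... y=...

x=29.620935 y=0.330657

pitch radius r_p = m·N/2 = 3.044·20/2 = 30.440000
base radius r_b = r_p·cos α = 30.440000·cos 22.424° = 28.138320
roll angle φ = 18.855° = 0.32908183 rad
x = r_b·(cos φ + φ·sin φ) = 28.138320·(0.94633947 + 0.32908183·0.32317426) = 29.620935
y = r_b·(sin φ − φ·cos φ) = 28.138320·(0.32317426 − 0.32908183·0.94633947) = 0.330657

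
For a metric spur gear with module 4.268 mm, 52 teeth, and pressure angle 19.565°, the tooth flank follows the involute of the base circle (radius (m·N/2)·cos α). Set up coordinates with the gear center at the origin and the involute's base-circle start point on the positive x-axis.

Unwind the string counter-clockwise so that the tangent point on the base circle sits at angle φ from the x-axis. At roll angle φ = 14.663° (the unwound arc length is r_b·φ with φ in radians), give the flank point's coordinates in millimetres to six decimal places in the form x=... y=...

pitch radius r_p = m·N/2 = 4.268·52/2 = 110.968000
base radius r_b = r_p·cos α = 110.968000·cos 19.565° = 104.560951
roll angle φ = 14.663° = 0.25591763 rad
x = r_b·(cos φ + φ·sin φ) = 104.560951·(0.96743142 + 0.25591763·0.25313326) = 107.929140
y = r_b·(sin φ − φ·cos φ) = 104.560951·(0.25313326 − 0.25591763·0.96743142) = 0.580366

x=107.929140 y=0.580366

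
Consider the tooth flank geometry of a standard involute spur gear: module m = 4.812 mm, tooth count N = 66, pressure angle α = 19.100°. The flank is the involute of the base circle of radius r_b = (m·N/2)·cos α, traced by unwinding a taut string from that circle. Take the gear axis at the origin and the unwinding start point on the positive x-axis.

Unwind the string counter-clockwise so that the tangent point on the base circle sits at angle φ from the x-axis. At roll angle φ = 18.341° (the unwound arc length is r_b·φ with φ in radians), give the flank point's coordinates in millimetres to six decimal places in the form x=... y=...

pitch radius r_p = m·N/2 = 4.812·66/2 = 158.796000
base radius r_b = r_p·cos α = 158.796000·cos 19.100° = 150.054107
roll angle φ = 18.341° = 0.32011084 rad
x = r_b·(cos φ + φ·sin φ) = 150.054107·(0.94920055 + 0.32011084·0.31467177) = 157.546368
y = r_b·(sin φ − φ·cos φ) = 150.054107·(0.31467177 − 0.32011084·0.94920055) = 1.623944

x=157.546368 y=1.623944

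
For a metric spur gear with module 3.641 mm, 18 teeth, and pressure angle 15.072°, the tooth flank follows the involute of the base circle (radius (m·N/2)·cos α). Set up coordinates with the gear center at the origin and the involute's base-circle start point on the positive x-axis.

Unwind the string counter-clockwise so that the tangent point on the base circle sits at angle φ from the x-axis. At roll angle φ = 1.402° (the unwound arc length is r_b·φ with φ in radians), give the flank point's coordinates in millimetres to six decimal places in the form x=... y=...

x=31.651212 y=0.000155

pitch radius r_p = m·N/2 = 3.641·18/2 = 32.769000
base radius r_b = r_p·cos α = 32.769000·cos 15.072° = 31.641741
roll angle φ = 1.402° = 0.02446952 rad
x = r_b·(cos φ + φ·sin φ) = 31.641741·(0.99970064 + 0.02446952·0.02446707) = 31.651212
y = r_b·(sin φ − φ·cos φ) = 31.641741·(0.02446707 − 0.02446952·0.99970064) = 0.000155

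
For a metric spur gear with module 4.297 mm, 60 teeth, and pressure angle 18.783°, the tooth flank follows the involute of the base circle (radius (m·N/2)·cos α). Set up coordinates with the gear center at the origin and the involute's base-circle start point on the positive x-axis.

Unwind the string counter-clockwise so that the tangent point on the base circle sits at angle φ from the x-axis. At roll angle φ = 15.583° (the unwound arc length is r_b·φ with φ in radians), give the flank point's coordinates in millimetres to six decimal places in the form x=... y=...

x=126.475590 y=0.812396

pitch radius r_p = m·N/2 = 4.297·60/2 = 128.910000
base radius r_b = r_p·cos α = 128.910000·cos 18.783° = 122.044877
roll angle φ = 15.583° = 0.27197466 rad
x = r_b·(cos φ + φ·sin φ) = 122.044877·(0.96324231 + 0.27197466·0.26863403) = 126.475590
y = r_b·(sin φ − φ·cos φ) = 122.044877·(0.26863403 − 0.27197466·0.96324231) = 0.812396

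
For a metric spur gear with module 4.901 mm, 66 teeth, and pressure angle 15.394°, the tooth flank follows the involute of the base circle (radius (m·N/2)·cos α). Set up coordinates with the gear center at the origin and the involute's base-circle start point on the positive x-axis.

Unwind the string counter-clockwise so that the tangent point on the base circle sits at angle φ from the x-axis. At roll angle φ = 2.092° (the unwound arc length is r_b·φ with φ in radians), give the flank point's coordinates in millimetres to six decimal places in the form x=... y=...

x=156.034443 y=0.002530

pitch radius r_p = m·N/2 = 4.901·66/2 = 161.733000
base radius r_b = r_p·cos α = 161.733000·cos 15.394° = 155.930539
roll angle φ = 2.092° = 0.03651229 rad
x = r_b·(cos φ + φ·sin φ) = 155.930539·(0.99933350 + 0.03651229·0.03650418) = 156.034443
y = r_b·(sin φ − φ·cos φ) = 155.930539·(0.03650418 − 0.03651229·0.99933350) = 0.002530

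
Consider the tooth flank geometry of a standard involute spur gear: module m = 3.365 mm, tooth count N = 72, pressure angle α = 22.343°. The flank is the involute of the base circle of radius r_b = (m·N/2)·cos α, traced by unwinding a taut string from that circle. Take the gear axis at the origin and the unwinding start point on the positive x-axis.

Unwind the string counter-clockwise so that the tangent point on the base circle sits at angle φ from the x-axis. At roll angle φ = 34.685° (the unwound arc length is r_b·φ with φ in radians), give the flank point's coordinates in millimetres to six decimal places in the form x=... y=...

pitch radius r_p = m·N/2 = 3.365·72/2 = 121.140000
base radius r_b = r_p·cos α = 121.140000·cos 22.343° = 112.045376
roll angle φ = 34.685° = 0.60536745 rad
x = r_b·(cos φ + φ·sin φ) = 112.045376·(0.82229305 + 0.60536745·0.56906427) = 130.732980
y = r_b·(sin φ − φ·cos φ) = 112.045376·(0.56906427 − 0.60536745·0.82229305) = 7.986014

x=130.732980 y=7.986014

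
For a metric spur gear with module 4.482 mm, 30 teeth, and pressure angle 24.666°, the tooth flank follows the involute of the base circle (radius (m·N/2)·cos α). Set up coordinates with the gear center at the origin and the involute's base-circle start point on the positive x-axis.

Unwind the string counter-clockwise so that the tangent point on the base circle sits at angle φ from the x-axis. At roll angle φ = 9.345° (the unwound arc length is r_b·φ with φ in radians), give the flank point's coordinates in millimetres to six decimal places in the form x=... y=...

x=61.902900 y=0.088126

pitch radius r_p = m·N/2 = 4.482·30/2 = 67.230000
base radius r_b = r_p·cos α = 67.230000·cos 24.666° = 61.095665
roll angle φ = 9.345° = 0.16310102 rad
x = r_b·(cos φ + φ·sin φ) = 61.095665·(0.98672849 + 0.16310102·0.16237885) = 61.902900
y = r_b·(sin φ − φ·cos φ) = 61.095665·(0.16237885 − 0.16310102·0.98672849) = 0.088126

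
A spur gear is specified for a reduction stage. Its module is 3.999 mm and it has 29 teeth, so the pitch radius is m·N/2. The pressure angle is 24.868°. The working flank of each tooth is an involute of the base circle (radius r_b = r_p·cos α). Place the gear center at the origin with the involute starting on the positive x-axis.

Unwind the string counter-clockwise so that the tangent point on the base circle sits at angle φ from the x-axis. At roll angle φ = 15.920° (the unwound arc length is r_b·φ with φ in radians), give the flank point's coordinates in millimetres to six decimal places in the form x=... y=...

x=54.600817 y=0.373288

pitch radius r_p = m·N/2 = 3.999·29/2 = 57.985500
base radius r_b = r_p·cos α = 57.985500·cos 24.868° = 52.609028
roll angle φ = 15.920° = 0.27785642 rad
x = r_b·(cos φ + φ·sin φ) = 52.609028·(0.96164562 + 0.27785642·0.27429491) = 54.600817
y = r_b·(sin φ − φ·cos φ) = 52.609028·(0.27429491 − 0.27785642·0.96164562) = 0.373288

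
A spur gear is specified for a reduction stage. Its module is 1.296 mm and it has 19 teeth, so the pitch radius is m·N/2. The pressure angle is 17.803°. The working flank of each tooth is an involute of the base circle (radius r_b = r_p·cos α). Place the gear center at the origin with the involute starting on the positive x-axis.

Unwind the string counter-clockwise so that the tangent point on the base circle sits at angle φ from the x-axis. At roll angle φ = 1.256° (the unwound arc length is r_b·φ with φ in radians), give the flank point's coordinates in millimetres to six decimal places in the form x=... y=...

x=11.725236 y=0.000041

pitch radius r_p = m·N/2 = 1.296·19/2 = 12.312000
base radius r_b = r_p·cos α = 12.312000·cos 17.803° = 11.722420
roll angle φ = 1.256° = 0.02192134 rad
x = r_b·(cos φ + φ·sin φ) = 11.722420·(0.99975974 + 0.02192134·0.02191958) = 11.725236
y = r_b·(sin φ − φ·cos φ) = 11.722420·(0.02191958 − 0.02192134·0.99975974) = 0.000041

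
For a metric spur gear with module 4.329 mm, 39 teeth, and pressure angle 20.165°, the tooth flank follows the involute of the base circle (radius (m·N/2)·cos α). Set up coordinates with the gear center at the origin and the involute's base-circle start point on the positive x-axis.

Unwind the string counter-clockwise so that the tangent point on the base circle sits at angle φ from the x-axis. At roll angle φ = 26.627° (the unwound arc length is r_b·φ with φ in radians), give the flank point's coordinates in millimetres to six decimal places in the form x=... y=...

x=87.341614 y=2.594297

pitch radius r_p = m·N/2 = 4.329·39/2 = 84.415500
base radius r_b = r_p·cos α = 84.415500·cos 20.165° = 79.241149
roll angle φ = 26.627° = 0.46472882 rad
x = r_b·(cos φ + φ·sin φ) = 79.241149·(0.89394314 + 0.46472882·0.44818040) = 87.341614
y = r_b·(sin φ − φ·cos φ) = 79.241149·(0.44818040 − 0.46472882·0.89394314) = 2.594297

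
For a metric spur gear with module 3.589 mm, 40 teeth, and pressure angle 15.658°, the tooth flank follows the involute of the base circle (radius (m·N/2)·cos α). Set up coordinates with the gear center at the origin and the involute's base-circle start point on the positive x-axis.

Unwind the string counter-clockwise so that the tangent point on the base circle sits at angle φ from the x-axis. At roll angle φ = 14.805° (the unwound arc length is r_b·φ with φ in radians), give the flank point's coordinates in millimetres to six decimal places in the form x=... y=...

x=71.385254 y=0.394833

pitch radius r_p = m·N/2 = 3.589·40/2 = 71.780000
base radius r_b = r_p·cos α = 71.780000·cos 15.658° = 69.116233
roll angle φ = 14.805° = 0.25839600 rad
x = r_b·(cos φ + φ·sin φ) = 69.116233·(0.96680109 + 0.25839600·0.25553013) = 71.385254
y = r_b·(sin φ − φ·cos φ) = 69.116233·(0.25553013 − 0.25839600·0.96680109) = 0.394833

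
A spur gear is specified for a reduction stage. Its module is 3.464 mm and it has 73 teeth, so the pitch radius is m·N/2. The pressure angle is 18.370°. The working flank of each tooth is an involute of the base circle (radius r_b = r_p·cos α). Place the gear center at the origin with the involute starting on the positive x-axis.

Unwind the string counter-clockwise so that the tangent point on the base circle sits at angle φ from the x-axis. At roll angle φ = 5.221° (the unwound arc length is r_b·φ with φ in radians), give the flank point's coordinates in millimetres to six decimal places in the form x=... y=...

x=120.490116 y=0.030239

pitch radius r_p = m·N/2 = 3.464·73/2 = 126.436000
base radius r_b = r_p·cos α = 126.436000·cos 18.370° = 119.992967
roll angle φ = 5.221° = 0.09112364 rad
x = r_b·(cos φ + φ·sin φ) = 119.992967·(0.99585111 + 0.09112364·0.09099758) = 120.490116
y = r_b·(sin φ − φ·cos φ) = 119.992967·(0.09099758 − 0.09112364·0.99585111) = 0.030239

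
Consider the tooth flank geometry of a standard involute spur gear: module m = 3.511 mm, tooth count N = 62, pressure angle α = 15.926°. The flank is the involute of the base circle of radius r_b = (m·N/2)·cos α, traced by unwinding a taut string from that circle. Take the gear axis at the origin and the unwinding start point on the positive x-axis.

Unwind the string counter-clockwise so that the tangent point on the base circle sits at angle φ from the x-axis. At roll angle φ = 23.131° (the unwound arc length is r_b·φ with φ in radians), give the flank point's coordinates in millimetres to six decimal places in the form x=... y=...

x=112.848146 y=2.258363

pitch radius r_p = m·N/2 = 3.511·62/2 = 108.841000
base radius r_b = r_p·cos α = 108.841000·cos 15.926° = 104.663344
roll angle φ = 23.131° = 0.40371211 rad
x = r_b·(cos φ + φ·sin φ) = 104.663344·(0.91960909 + 0.40371211·0.39283473) = 112.848146
y = r_b·(sin φ − φ·cos φ) = 104.663344·(0.39283473 − 0.40371211·0.91960909) = 2.258363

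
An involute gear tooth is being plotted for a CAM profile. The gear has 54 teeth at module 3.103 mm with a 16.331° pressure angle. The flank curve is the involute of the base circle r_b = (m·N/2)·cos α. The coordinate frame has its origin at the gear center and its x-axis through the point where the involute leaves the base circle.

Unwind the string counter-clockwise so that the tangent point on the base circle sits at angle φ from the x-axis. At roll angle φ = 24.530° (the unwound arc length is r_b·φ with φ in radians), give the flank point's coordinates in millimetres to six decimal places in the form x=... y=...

pitch radius r_p = m·N/2 = 3.103·54/2 = 83.781000
base radius r_b = r_p·cos α = 83.781000·cos 16.331° = 80.400713
roll angle φ = 24.530° = 0.42812927 rad
x = r_b·(cos φ + φ·sin φ) = 80.400713·(0.90974401 + 0.42812927·0.41516964) = 87.434994
y = r_b·(sin φ − φ·cos φ) = 80.400713·(0.41516964 − 0.42812927·0.90974401) = 2.064819

x=87.434994 y=2.064819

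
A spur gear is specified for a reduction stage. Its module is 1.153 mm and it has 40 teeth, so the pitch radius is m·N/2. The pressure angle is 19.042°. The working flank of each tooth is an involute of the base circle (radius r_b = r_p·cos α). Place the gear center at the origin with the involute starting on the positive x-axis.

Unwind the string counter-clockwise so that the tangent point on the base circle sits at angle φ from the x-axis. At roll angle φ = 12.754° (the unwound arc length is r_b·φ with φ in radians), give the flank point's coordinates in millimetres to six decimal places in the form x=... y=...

pitch radius r_p = m·N/2 = 1.153·40/2 = 23.060000
base radius r_b = r_p·cos α = 23.060000·cos 19.042° = 21.798149
roll angle φ = 12.754° = 0.22259929 rad
x = r_b·(cos φ + φ·sin φ) = 21.798149·(0.97532691 + 0.22259929·0.22076553) = 22.331532
y = r_b·(sin φ − φ·cos φ) = 21.798149·(0.22076553 − 0.22259929·0.97532691) = 0.079747

x=22.331532 y=0.079747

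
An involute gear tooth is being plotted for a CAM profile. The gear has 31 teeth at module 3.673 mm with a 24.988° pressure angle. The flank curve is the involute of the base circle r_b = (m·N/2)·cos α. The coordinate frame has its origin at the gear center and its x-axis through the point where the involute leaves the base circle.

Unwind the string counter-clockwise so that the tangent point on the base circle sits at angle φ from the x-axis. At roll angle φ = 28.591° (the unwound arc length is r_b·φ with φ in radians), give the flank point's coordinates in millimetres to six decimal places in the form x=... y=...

pitch radius r_p = m·N/2 = 3.673·31/2 = 56.931500
base radius r_b = r_p·cos α = 56.931500·cos 24.988° = 51.602500
roll angle φ = 28.591° = 0.49900709 rad
x = r_b·(cos φ + φ·sin φ) = 51.602500·(0.87805816 + 0.49900709·0.47855394) = 57.632766
y = r_b·(sin φ − φ·cos φ) = 51.602500·(0.47855394 − 0.49900709·0.87805816) = 2.084570

x=57.632766 y=2.084570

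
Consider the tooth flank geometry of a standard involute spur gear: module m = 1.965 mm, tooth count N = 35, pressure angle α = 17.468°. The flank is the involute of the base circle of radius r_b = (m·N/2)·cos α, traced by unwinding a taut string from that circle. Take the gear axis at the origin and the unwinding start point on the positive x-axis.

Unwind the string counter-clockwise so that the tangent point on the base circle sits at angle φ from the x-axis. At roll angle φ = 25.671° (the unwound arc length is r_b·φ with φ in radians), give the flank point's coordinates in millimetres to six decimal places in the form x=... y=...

pitch radius r_p = m·N/2 = 1.965·35/2 = 34.387500
base radius r_b = r_p·cos α = 34.387500·cos 17.468° = 32.801712
roll angle φ = 25.671° = 0.44804347 rad
x = r_b·(cos φ + φ·sin φ) = 32.801712·(0.90129640 + 0.44804347·0.43320295) = 35.930672
y = r_b·(sin φ − φ·cos φ) = 32.801712·(0.43320295 − 0.44804347·0.90129640) = 0.963812

x=35.930672 y=0.963812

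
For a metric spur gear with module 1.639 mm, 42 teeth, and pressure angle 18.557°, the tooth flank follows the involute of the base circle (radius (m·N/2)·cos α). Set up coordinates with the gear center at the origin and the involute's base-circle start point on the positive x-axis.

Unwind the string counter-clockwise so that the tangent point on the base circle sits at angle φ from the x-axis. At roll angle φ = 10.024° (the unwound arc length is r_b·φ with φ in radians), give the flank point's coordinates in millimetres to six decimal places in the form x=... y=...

x=33.125020 y=0.058065

pitch radius r_p = m·N/2 = 1.639·42/2 = 34.419000
base radius r_b = r_p·cos α = 34.419000·cos 18.557° = 32.629471
roll angle φ = 10.024° = 0.17495180 rad
x = r_b·(cos φ + φ·sin φ) = 32.629471·(0.98473493 + 0.17495180·0.17406068) = 33.125020
y = r_b·(sin φ − φ·cos φ) = 32.629471·(0.17406068 − 0.17495180·0.98473493) = 0.058065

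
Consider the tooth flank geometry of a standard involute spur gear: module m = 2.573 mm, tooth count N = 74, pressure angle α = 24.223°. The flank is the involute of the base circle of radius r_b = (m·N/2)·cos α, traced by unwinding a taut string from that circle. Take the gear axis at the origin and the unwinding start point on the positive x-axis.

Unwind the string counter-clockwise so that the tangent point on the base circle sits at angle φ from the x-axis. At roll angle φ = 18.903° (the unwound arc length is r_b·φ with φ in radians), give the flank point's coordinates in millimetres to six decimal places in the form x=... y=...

x=91.416270 y=1.027978

pitch radius r_p = m·N/2 = 2.573·74/2 = 95.201000
base radius r_b = r_p·cos α = 95.201000·cos 24.223° = 86.819075
roll angle φ = 18.903° = 0.32991959 rad
x = r_b·(cos φ + φ·sin φ) = 86.819075·(0.94606840 + 0.32991959·0.32396695) = 91.416270
y = r_b·(sin φ − φ·cos φ) = 86.819075·(0.32396695 − 0.32991959·0.94606840) = 1.027978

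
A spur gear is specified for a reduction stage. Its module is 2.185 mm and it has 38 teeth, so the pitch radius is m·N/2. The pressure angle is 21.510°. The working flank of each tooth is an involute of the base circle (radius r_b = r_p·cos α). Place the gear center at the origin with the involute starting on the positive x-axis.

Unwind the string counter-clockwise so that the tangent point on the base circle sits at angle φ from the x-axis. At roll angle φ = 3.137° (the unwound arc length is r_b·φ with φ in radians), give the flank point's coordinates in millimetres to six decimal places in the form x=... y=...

pitch radius r_p = m·N/2 = 2.185·38/2 = 41.515000
base radius r_b = r_p·cos α = 41.515000·cos 21.510° = 38.623629
roll angle φ = 3.137° = 0.05475098 rad
x = r_b·(cos φ + φ·sin φ) = 38.623629·(0.99850154 + 0.05475098·0.05472363) = 38.681476
y = r_b·(sin φ − φ·cos φ) = 38.623629·(0.05472363 − 0.05475098·0.99850154) = 0.002112

x=38.681476 y=0.002112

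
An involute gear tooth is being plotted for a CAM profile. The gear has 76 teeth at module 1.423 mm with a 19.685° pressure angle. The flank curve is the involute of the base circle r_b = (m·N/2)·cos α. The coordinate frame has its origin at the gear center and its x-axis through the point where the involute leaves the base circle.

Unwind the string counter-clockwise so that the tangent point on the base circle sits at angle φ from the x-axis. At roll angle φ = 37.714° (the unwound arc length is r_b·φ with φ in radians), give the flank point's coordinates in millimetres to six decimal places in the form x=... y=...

pitch radius r_p = m·N/2 = 1.423·76/2 = 54.074000
base radius r_b = r_p·cos α = 54.074000·cos 19.685° = 50.913849
roll angle φ = 37.714° = 0.65823347 rad
x = r_b·(cos φ + φ·sin φ) = 50.913849·(0.79107409 + 0.65823347·0.61172035) = 60.777332
y = r_b·(sin φ − φ·cos φ) = 50.913849·(0.61172035 − 0.65823347·0.79107409) = 4.633614

x=60.777332 y=4.633614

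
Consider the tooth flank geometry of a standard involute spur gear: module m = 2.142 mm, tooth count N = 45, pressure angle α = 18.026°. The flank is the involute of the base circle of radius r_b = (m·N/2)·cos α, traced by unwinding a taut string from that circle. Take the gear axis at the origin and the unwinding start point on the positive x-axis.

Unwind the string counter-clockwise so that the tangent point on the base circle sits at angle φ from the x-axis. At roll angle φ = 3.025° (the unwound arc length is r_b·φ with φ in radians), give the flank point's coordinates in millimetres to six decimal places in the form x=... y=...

pitch radius r_p = m·N/2 = 2.142·45/2 = 48.195000
base radius r_b = r_p·cos α = 48.195000·cos 18.026° = 45.829406
roll angle φ = 3.025° = 0.05279621 rad
x = r_b·(cos φ + φ·sin φ) = 45.829406·(0.99860660 + 0.05279621·0.05277169) = 45.893235
y = r_b·(sin φ − φ·cos φ) = 45.829406·(0.05277169 − 0.05279621·0.99860660) = 0.002248

x=45.893235 y=0.002248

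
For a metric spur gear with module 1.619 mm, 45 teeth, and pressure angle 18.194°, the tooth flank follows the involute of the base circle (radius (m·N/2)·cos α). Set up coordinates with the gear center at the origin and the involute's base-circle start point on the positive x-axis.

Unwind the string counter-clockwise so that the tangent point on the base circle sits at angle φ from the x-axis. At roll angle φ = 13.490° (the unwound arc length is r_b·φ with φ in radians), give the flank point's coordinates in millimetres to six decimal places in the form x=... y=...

x=35.552234 y=0.149724

pitch radius r_p = m·N/2 = 1.619·45/2 = 36.427500
base radius r_b = r_p·cos α = 36.427500·cos 18.194° = 34.606298
roll angle φ = 13.490° = 0.23544492 rad
x = r_b·(cos φ + φ·sin φ) = 34.606298·(0.97241065 + 0.23544492·0.23327565) = 35.552234
y = r_b·(sin φ − φ·cos φ) = 34.606298·(0.23327565 − 0.23544492·0.97241065) = 0.149724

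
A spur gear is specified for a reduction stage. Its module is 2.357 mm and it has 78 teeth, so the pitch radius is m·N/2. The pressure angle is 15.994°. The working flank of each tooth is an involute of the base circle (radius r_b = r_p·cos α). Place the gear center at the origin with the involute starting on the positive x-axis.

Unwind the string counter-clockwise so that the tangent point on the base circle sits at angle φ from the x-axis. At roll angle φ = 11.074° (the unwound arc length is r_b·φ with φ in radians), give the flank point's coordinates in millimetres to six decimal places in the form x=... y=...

pitch radius r_p = m·N/2 = 2.357·78/2 = 91.923000
base radius r_b = r_p·cos α = 91.923000·cos 15.994° = 88.364712
roll angle φ = 11.074° = 0.19327776 rad
x = r_b·(cos φ + φ·sin φ) = 88.364712·(0.98137993 + 0.19327776·0.19207665) = 89.999819
y = r_b·(sin φ − φ·cos φ) = 88.364712·(0.19207665 − 0.19327776·0.98137993) = 0.211875

x=89.999819 y=0.211875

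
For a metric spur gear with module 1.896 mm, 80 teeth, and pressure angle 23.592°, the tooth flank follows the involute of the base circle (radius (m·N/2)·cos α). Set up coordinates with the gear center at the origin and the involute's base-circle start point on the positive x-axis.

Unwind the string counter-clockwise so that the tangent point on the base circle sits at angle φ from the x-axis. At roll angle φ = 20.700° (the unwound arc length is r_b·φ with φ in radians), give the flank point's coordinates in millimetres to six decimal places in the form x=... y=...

x=73.890087 y=1.078288

pitch radius r_p = m·N/2 = 1.896·80/2 = 75.840000
base radius r_b = r_p·cos α = 75.840000·cos 23.592° = 69.501188
roll angle φ = 20.700° = 0.36128316 rad
x = r_b·(cos φ + φ·sin φ) = 69.501188·(0.93544403 + 0.36128316·0.35347484) = 73.890087
y = r_b·(sin φ − φ·cos φ) = 69.501188·(0.35347484 − 0.36128316·0.93544403) = 1.078288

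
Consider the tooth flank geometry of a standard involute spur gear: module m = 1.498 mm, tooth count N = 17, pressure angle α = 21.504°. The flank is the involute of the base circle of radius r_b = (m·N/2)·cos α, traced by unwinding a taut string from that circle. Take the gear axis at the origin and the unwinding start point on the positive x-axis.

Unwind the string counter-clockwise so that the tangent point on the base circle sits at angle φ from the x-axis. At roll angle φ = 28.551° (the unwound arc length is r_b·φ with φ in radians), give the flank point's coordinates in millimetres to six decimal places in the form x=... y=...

x=13.227462 y=0.476594

pitch radius r_p = m·N/2 = 1.498·17/2 = 12.733000
base radius r_b = r_p·cos α = 12.733000·cos 21.504° = 11.846681
roll angle φ = 28.551° = 0.49830895 rad
x = r_b·(cos φ + φ·sin φ) = 11.846681·(0.87839204 + 0.49830895·0.47794082) = 13.227462
y = r_b·(sin φ − φ·cos φ) = 11.846681·(0.47794082 − 0.49830895·0.87839204) = 0.476594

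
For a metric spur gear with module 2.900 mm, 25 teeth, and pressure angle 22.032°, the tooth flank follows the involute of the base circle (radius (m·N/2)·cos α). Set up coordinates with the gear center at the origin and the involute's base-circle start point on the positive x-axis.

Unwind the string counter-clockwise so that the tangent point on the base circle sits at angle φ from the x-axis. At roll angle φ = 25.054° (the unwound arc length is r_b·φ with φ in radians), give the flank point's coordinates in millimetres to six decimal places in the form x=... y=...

x=36.663465 y=0.918736

pitch radius r_p = m·N/2 = 2.900·25/2 = 36.250000
base radius r_b = r_p·cos α = 36.250000·cos 22.032° = 33.602825
roll angle φ = 25.054° = 0.43727479 rad
x = r_b·(cos φ + φ·sin φ) = 33.602825·(0.90590908 + 0.43727479·0.42347225) = 36.663465
y = r_b·(sin φ − φ·cos φ) = 33.602825·(0.42347225 − 0.43727479·0.90590908) = 0.918736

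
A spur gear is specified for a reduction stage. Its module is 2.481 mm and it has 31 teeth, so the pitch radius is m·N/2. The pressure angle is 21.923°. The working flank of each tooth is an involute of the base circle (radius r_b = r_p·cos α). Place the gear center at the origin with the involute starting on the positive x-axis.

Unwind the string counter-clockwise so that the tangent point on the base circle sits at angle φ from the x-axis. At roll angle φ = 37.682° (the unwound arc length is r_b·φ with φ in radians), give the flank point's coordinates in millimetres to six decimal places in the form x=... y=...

pitch radius r_p = m·N/2 = 2.481·31/2 = 38.455500
base radius r_b = r_p·cos α = 38.455500·cos 21.923° = 35.674646
roll angle φ = 37.682° = 0.65767497 rad
x = r_b·(cos φ + φ·sin φ) = 35.674646·(0.79141561 + 0.65767497·0.61127844) = 42.575484
y = r_b·(sin φ − φ·cos φ) = 35.674646·(0.61127844 − 0.65767497·0.79141561) = 3.238694

x=42.575484 y=3.238694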